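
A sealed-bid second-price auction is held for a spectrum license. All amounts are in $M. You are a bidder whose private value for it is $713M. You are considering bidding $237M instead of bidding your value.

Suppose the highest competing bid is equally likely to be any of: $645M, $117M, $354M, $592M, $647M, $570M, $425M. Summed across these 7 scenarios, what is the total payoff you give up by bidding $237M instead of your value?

$1045M

The deviation costs you only when the competing bid falls strictly between $237M and $713M; elsewhere both bids give the same outcome.
$645M: truthful payoff $68M, deviation payoff $0M → loss $68M.
$117M: outcomes coincide → loss $0M.
$354M: truthful payoff $359M, deviation payoff $0M → loss $359M.
$592M: truthful payoff $121M, deviation payoff $0M → loss $121M.
$647M: truthful payoff $66M, deviation payoff $0M → loss $66M.
$570M: truthful payoff $143M, deviation payoff $0M → loss $143M.
$425M: truthful payoff $288M, deviation payoff $0M → loss $288M.
Total loss = $68M + $359M + $121M + $66M + $143M + $288M = $1045M.
In a second-price auction your bid sets only whether you win, not what you pay, so bidding your true value is weakly dominant.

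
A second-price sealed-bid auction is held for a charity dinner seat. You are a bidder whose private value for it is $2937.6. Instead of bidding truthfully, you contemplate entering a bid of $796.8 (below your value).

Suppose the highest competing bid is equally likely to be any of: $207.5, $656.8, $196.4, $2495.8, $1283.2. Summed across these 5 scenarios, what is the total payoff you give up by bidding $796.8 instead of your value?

$2096.2

The deviation costs you only when the competing bid falls strictly between $796.8 and $2937.6; elsewhere both bids give the same outcome.
$207.5: outcomes coincide → loss $0.
$656.8: outcomes coincide → loss $0.
$196.4: outcomes coincide → loss $0.
$2495.8: truthful payoff $441.8, deviation payoff $0 → loss $441.8.
$1283.2: truthful payoff $1654.4, deviation payoff $0 → loss $1654.4.
Total loss = $441.8 + $1654.4 = $2096.2.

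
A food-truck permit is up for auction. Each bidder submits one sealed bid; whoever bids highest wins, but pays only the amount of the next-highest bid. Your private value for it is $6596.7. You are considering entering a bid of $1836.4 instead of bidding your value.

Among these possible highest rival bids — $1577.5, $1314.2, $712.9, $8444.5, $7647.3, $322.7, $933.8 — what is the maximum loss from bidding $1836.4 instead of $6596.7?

$1577.5: same outcome either way → loss $0.
$1314.2: same outcome either way → loss $0.
$712.9: same outcome either way → loss $0.
$8444.5: same outcome either way → loss $0.
$7647.3: same outcome either way → loss $0.
$322.7: same outcome either way → loss $0.
$933.8: same outcome either way → loss $0.
Maximum loss: $0.

$0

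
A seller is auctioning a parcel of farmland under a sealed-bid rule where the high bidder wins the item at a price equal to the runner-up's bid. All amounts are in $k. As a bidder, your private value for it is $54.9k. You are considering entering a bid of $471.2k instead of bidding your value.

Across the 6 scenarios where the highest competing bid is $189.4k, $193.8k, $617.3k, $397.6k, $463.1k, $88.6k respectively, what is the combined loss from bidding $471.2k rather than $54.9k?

The deviation costs you only when the competing bid falls strictly between $54.9k and $471.2k; elsewhere both bids give the same outcome.
$189.4k: truthful payoff $0k, deviation payoff −$134.5k → loss $134.5k.
$193.8k: truthful payoff $0k, deviation payoff −$138.9k → loss $138.9k.
$617.3k: outcomes coincide → loss $0k.
$397.6k: truthful payoff $0k, deviation payoff −$342.7k → loss $342.7k.
$463.1k: truthful payoff $0k, deviation payoff −$408.2k → loss $408.2k.
$88.6k: truthful payoff $0k, deviation payoff −$33.7k → loss $33.7k.
Total loss = $134.5k + $138.9k + $342.7k + $408.2k + $33.7k = $1058k.

$1058k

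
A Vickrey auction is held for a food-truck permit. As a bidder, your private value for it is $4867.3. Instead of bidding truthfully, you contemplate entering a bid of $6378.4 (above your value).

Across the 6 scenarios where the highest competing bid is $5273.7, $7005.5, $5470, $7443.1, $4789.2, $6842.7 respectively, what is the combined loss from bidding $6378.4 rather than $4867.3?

The deviation costs you only when the competing bid falls strictly between $4867.3 and $6378.4; elsewhere both bids give the same outcome.
$5273.7: truthful payoff $0, deviation payoff −$406.4 → loss $406.4.
$7005.5: outcomes coincide → loss $0.
$5470: truthful payoff $0, deviation payoff −$602.7 → loss $602.7.
$7443.1: outcomes coincide → loss $0.
$4789.2: outcomes coincide → loss $0.
$6842.7: outcomes coincide → loss $0.
Total loss = $406.4 + $602.7 = $1009.1.

$1009.1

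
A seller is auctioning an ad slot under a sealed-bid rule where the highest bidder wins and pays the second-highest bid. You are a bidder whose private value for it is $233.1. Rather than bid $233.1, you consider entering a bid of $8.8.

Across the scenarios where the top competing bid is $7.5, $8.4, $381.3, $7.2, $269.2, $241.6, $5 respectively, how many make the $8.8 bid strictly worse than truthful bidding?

0

The deviation hurts exactly when the highest competing bid lies strictly between $8.8 and $233.1 — underbidding then forfeits a profitable win.
$7.5: below both → same outcome either way.
$8.4: below both → same outcome either way.
$381.3: above both → same outcome either way.
$7.2: below both → same outcome either way.
$269.2: above both → same outcome either way.
$241.6: above both → same outcome either way.
$5: below both → same outcome either way.
Count: 0.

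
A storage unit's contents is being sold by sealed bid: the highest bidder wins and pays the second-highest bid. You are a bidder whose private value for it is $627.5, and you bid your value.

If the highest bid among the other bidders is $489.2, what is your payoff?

$138.3

Your bid $627.5 exceeds the highest competing bid $489.2, so you win.
In a second-price auction the winner pays the second-highest bid, $489.2.
Payoff = value − price = $627.5 − $489.2 = $138.3.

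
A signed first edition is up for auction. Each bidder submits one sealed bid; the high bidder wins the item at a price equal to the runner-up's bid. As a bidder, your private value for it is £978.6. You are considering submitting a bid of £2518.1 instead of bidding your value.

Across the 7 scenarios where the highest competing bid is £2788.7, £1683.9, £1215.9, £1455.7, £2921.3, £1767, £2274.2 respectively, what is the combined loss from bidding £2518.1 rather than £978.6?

The deviation costs you only when the competing bid falls strictly between £978.6 and £2518.1; elsewhere both bids give the same outcome.
£2788.7: outcomes coincide → loss £0.
£1683.9: truthful payoff £0, deviation payoff −£705.3 → loss £705.3.
£1215.9: truthful payoff £0, deviation payoff −£237.3 → loss £237.3.
£1455.7: truthful payoff £0, deviation payoff −£477.1 → loss £477.1.
£2921.3: outcomes coincide → loss £0.
£1767: truthful payoff £0, deviation payoff −£788.4 → loss £788.4.
£2274.2: truthful payoff £0, deviation payoff −£1295.6 → loss £1295.6.
Total loss = £705.3 + £237.3 + £477.1 + £788.4 + £1295.6 = £3503.7.
In a second-price auction your bid sets only whether you win, not what you pay, so bidding your true value is weakly dominant.

£3503.7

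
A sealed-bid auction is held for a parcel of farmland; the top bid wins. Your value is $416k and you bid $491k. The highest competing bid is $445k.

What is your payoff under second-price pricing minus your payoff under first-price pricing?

You have the highest bid, so you win under either rule.
Second-price: pay $445k → payoff −$29k.
First-price: pay your own bid $491k → payoff −$75k.
Difference = −$29k − (−$75k) = $46k.

$46k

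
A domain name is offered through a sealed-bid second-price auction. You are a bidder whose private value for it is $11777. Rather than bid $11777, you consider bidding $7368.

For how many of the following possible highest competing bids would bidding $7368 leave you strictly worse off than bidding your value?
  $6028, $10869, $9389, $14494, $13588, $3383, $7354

The deviation hurts exactly when the highest competing bid lies strictly between $7368 and $11777 — underbidding then forfeits a profitable win.
$6028: below both → same outcome either way.
$10869: inside the interval → strictly worse (loss $908).
$9389: inside the interval → strictly worse (loss $2388).
$14494: above both → same outcome either way.
$13588: above both → same outcome either way.
$3383: below both → same outcome either way.
$7354: below both → same outcome either way.
Count: 2.

2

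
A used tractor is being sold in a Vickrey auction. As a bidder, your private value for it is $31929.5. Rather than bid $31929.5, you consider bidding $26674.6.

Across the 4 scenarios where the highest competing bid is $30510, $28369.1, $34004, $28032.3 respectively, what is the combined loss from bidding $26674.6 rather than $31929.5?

The deviation costs you only when the competing bid falls strictly between $26674.6 and $31929.5; elsewhere both bids give the same outcome.
$30510: truthful payoff $1419.5, deviation payoff $0 → loss $1419.5.
$28369.1: truthful payoff $3560.4, deviation payoff $0 → loss $3560.4.
$34004: outcomes coincide → loss $0.
$28032.3: truthful payoff $3897.2, deviation payoff $0 → loss $3897.2.
Total loss = $1419.5 + $3560.4 + $3897.2 = $8877.1.

$8877.1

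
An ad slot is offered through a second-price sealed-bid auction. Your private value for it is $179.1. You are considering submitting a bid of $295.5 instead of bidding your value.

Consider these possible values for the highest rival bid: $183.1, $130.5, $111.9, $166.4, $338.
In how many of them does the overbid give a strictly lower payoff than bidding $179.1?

1

The deviation hurts exactly when the highest competing bid lies strictly between $179.1 and $295.5 — overbidding then wins at a price above your value.
$183.1: inside the interval → strictly worse (loss $4).
$130.5: below both → same outcome either way.
$111.9: below both → same outcome either way.
$166.4: below both → same outcome either way.
$338: above both → same outcome either way.
Count: 1.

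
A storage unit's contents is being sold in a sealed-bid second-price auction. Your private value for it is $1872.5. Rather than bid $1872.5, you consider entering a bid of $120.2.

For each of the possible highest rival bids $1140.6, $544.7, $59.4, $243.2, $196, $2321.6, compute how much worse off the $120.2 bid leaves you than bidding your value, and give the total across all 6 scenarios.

$5365.5

The deviation costs you only when the competing bid falls strictly between $120.2 and $1872.5; elsewhere both bids give the same outcome.
$1140.6: truthful payoff $731.9, deviation payoff $0 → loss $731.9.
$544.7: truthful payoff $1327.8, deviation payoff $0 → loss $1327.8.
$59.4: outcomes coincide → loss $0.
$243.2: truthful payoff $1629.3, deviation payoff $0 → loss $1629.3.
$196: truthful payoff $1676.5, deviation payoff $0 → loss $1676.5.
$2321.6: outcomes coincide → loss $0.
Total loss = $731.9 + $1327.8 + $1629.3 + $1676.5 = $5365.5.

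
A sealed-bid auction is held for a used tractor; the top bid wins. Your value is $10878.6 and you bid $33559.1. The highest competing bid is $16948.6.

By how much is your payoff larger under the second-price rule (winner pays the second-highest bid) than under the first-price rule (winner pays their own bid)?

$16610.5

You have the highest bid, so you win under either rule.
Second-price: pay $16948.6 → payoff −$6070.
First-price: pay your own bid $33559.1 → payoff −$22680.5.
Difference = −$6070 − (−$22680.5) = $16610.5.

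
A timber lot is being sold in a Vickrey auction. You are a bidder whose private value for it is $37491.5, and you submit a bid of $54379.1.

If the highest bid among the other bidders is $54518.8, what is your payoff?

Your bid $54379.1 is below the highest competing bid $54518.8, so you lose.
A losing bidder pays nothing and receives nothing: payoff = $0.

$0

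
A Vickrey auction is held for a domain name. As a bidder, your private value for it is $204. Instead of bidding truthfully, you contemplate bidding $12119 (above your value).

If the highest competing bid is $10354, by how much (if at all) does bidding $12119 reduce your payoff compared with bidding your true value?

$10150

Bidding your value $204: you lose (since $204 < $10354). Payoff $0.
Bidding $12119: you win and pay $10354. Payoff $204 − $10354 = −$10150.
The competing bid $10354 lies between your value and your inflated bid, so overbidding wins an item priced above your value.
Loss from deviating = $0 − (−$10150) = $10150.
In a second-price auction your bid sets only whether you win, not what you pay, so bidding your true value is weakly dominant.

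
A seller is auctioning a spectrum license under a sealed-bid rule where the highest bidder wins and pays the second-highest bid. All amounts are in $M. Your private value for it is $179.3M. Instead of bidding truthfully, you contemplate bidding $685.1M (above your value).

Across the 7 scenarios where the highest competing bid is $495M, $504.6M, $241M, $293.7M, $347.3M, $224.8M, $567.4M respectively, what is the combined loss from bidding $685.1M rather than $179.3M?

The deviation costs you only when the competing bid falls strictly between $179.3M and $685.1M; elsewhere both bids give the same outcome.
$495M: truthful payoff $0M, deviation payoff −$315.7M → loss $315.7M.
$504.6M: truthful payoff $0M, deviation payoff −$325.3M → loss $325.3M.
$241M: truthful payoff $0M, deviation payoff −$61.7M → loss $61.7M.
$293.7M: truthful payoff $0M, deviation payoff −$114.4M → loss $114.4M.
$347.3M: truthful payoff $0M, deviation payoff −$168M → loss $168M.
$224.8M: truthful payoff $0M, deviation payoff −$45.5M → loss $45.5M.
$567.4M: truthful payoff $0M, deviation payoff −$388.1M → loss $388.1M.
Total loss = $315.7M + $325.3M + $61.7M + $114.4M + $168M + $45.5M + $388.1M = $1418.7M.

$1418.7M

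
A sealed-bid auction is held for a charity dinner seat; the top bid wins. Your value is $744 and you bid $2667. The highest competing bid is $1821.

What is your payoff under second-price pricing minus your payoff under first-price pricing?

You have the highest bid, so you win under either rule.
Second-price: pay $1821 → payoff −$1077.
First-price: pay your own bid $2667 → payoff −$1923.
Difference = −$1077 − (−$1923) = $846.

$846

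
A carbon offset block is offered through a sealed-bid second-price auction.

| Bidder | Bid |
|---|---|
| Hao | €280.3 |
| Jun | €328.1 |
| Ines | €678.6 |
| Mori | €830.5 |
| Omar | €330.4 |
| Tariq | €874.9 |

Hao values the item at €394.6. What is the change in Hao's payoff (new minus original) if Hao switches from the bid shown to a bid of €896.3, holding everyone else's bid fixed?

−€480.3

The highest bid among the other bidders is €874.9; Hao's bid doesn't change that.
Original bid €280.3: Hao is not highest (top rival bid is €874.9); payoff €0.
Alternative bid €896.3: Hao is highest, pays the top rival bid €874.9; payoff €394.6 − €874.9 = −€480.3.
Change in payoff = −€480.3 − (€0) = −€480.3.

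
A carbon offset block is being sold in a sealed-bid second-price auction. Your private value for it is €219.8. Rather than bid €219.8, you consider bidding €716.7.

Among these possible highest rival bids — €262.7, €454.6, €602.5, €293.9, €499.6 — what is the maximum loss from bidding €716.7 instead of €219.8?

€382.7

€262.7: truthful gives €0, deviation gives −€42.9 → loss €42.9.
€454.6: truthful gives €0, deviation gives −€234.8 → loss €234.8.
€602.5: truthful gives €0, deviation gives −€382.7 → loss €382.7.
€293.9: truthful gives €0, deviation gives −€74.1 → loss €74.1.
€499.6: truthful gives €0, deviation gives −€279.8 → loss €279.8.
Maximum loss: €382.7.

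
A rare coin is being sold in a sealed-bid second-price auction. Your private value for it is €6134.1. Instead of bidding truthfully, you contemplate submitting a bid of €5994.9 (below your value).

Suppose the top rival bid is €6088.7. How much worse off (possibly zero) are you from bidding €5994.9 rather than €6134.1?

Bidding your value €6134.1: you win (since €6134.1 > €6088.7) and pay €6088.7. Payoff €45.4.
Bidding €5994.9: you lose. Payoff €0.
The competing bid €6088.7 lies between your shaded bid and your value, so underbidding forfeits an item you could have won at a profitable price.
Loss from deviating = €45.4 − (€0) = €45.4.

€45.4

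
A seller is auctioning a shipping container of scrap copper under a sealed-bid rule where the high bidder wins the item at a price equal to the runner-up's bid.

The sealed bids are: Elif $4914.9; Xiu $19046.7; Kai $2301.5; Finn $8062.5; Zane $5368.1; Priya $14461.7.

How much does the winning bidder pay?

Highest bid: Xiu at $19046.7, so Xiu wins.
Second-highest bid: Priya at $14461.7 — that is the price the winner pays.

$14461.7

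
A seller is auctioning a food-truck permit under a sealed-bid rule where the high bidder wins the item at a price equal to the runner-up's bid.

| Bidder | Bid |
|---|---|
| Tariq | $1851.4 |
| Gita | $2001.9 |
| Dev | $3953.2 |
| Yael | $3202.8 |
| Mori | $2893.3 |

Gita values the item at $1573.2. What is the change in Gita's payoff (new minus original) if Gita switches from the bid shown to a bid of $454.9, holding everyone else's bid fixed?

The highest bid among the other bidders is $3953.2; Gita's bid doesn't change that.
Original bid $2001.9: Gita is not highest (top rival bid is $3953.2); payoff $0.
Alternative bid $454.9: Gita is not highest (top rival bid is $3953.2); payoff $0.
Change in payoff = $0 − ($0) = $0.

$0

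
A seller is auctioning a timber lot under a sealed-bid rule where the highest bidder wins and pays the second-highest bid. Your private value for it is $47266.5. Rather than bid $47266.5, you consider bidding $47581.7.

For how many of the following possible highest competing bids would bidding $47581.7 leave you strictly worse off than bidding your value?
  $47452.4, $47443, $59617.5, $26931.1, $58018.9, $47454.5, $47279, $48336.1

The deviation hurts exactly when the highest competing bid lies strictly between $47266.5 and $47581.7 — overbidding then wins at a price above your value.
$47452.4: inside the interval → strictly worse (loss $185.9).
$47443: inside the interval → strictly worse (loss $176.5).
$59617.5: above both → same outcome either way.
$26931.1: below both → same outcome either way.
$58018.9: above both → same outcome either way.
$47454.5: inside the interval → strictly worse (loss $188).
$47279: inside the interval → strictly worse (loss $12.5).
$48336.1: above both → same outcome either way.
Count: 4.

4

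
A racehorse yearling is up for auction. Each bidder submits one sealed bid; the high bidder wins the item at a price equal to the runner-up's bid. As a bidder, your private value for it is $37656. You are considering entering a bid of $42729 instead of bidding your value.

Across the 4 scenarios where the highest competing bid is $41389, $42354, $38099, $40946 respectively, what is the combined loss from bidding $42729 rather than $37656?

$12164

The deviation costs you only when the competing bid falls strictly between $37656 and $42729; elsewhere both bids give the same outcome.
$41389: truthful payoff $0, deviation payoff −$3733 → loss $3733.
$42354: truthful payoff $0, deviation payoff −$4698 → loss $4698.
$38099: truthful payoff $0, deviation payoff −$443 → loss $443.
$40946: truthful payoff $0, deviation payoff −$3290 → loss $3290.
Total loss = $3733 + $4698 + $443 + $3290 = $12164.
Because the price is fixed by the runner-up's bid, deviating from your value can only change a good outcome into a bad one — never the reverse.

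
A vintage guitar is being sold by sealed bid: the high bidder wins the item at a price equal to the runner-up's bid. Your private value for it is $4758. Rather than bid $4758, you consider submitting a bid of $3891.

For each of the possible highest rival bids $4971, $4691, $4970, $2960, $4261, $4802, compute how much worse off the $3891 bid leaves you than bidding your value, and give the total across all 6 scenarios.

The deviation costs you only when the competing bid falls strictly between $3891 and $4758; elsewhere both bids give the same outcome.
$4971: outcomes coincide → loss $0.
$4691: truthful payoff $67, deviation payoff $0 → loss $67.
$4970: outcomes coincide → loss $0.
$2960: outcomes coincide → loss $0.
$4261: truthful payoff $497, deviation payoff $0 → loss $497.
$4802: outcomes coincide → loss $0.
Total loss = $67 + $497 = $564.

$564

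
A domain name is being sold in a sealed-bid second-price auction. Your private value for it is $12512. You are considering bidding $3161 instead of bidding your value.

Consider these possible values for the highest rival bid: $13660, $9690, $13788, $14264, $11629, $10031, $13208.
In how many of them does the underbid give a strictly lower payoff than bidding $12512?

3

The deviation hurts exactly when the highest competing bid lies strictly between $3161 and $12512 — underbidding then forfeits a profitable win.
$13660: above both → same outcome either way.
$9690: inside the interval → strictly worse (loss $2822).
$13788: above both → same outcome either way.
$14264: above both → same outcome either way.
$11629: inside the interval → strictly worse (loss $883).
$10031: inside the interval → strictly worse (loss $2481).
$13208: above both → same outcome either way.
Count: 3.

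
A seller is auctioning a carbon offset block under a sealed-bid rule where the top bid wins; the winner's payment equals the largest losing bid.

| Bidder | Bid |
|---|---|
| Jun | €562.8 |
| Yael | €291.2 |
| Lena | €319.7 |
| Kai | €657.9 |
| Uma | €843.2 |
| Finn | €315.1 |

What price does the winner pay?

Highest bid: Uma at €843.2, so Uma wins.
Second-highest bid: Kai at €657.9 — that is the price the winner pays.

€657.9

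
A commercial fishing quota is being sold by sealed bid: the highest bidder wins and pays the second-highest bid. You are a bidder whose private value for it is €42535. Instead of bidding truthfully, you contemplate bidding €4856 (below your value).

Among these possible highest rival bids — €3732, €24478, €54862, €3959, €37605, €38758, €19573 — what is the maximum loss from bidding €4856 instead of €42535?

€22962

€3732: same outcome either way → loss €0.
€24478: truthful gives €18057, deviation gives €0 → loss €18057.
€54862: same outcome either way → loss €0.
€3959: same outcome either way → loss €0.
€37605: truthful gives €4930, deviation gives €0 → loss €4930.
€38758: truthful gives €3777, deviation gives €0 → loss €3777.
€19573: truthful gives €22962, deviation gives €0 → loss €22962.
Maximum loss: €22962.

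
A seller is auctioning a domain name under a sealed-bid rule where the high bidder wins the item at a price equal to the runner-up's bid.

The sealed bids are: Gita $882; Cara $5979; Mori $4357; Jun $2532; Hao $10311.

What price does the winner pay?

Highest bid: Hao at $10311, so Hao wins.
Second-highest bid: Cara at $5979 — that is the price the winner pays.

$5979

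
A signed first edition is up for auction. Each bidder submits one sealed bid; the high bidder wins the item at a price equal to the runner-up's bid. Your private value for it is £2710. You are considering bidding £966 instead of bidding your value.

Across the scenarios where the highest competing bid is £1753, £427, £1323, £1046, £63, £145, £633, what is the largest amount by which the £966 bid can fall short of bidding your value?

£1664

£1753: truthful gives £957, deviation gives £0 → loss £957.
£427: same outcome either way → loss £0.
£1323: truthful gives £1387, deviation gives £0 → loss £1387.
£1046: truthful gives £1664, deviation gives £0 → loss £1664.
£63: same outcome either way → loss £0.
£145: same outcome either way → loss £0.
£633: same outcome either way → loss £0.
Maximum loss: £1664.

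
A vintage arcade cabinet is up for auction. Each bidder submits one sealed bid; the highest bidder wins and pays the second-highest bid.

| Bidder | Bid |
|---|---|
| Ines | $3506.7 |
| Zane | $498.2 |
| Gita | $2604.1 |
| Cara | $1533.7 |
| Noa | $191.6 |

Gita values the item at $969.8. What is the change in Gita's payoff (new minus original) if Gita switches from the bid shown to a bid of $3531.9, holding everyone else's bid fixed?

−$2536.9

The highest bid among the other bidders is $3506.7; Gita's bid doesn't change that.
Original bid $2604.1: Gita is not highest (top rival bid is $3506.7); payoff $0.
Alternative bid $3531.9: Gita is highest, pays the top rival bid $3506.7; payoff $969.8 − $3506.7 = −$2536.9.
Change in payoff = −$2536.9 − ($0) = −$2536.9.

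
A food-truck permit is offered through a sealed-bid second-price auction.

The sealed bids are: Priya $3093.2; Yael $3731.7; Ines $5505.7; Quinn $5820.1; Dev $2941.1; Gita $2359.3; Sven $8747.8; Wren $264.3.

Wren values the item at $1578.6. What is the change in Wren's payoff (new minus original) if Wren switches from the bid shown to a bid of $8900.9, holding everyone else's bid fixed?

−$7169.2

The highest bid among the other bidders is $8747.8; Wren's bid doesn't change that.
Original bid $264.3: Wren is not highest (top rival bid is $8747.8); payoff $0.
Alternative bid $8900.9: Wren is highest, pays the top rival bid $8747.8; payoff $1578.6 − $8747.8 = −$7169.2.
Change in payoff = −$7169.2 − ($0) = −$7169.2.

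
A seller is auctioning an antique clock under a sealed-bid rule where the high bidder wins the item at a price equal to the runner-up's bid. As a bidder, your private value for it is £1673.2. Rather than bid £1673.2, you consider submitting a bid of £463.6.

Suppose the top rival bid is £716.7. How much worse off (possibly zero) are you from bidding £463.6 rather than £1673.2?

£956.5

Bidding your value £1673.2: you win (since £1673.2 > £716.7) and pay £716.7. Payoff £956.5.
Bidding £463.6: you lose. Payoff £0.
The competing bid £716.7 lies between your shaded bid and your value, so underbidding forfeits an item you could have won at a profitable price.
Loss from deviating = £956.5 − (£0) = £956.5.
Because the price is fixed by the runner-up's bid, deviating from your value can only change a good outcome into a bad one — never the reverse.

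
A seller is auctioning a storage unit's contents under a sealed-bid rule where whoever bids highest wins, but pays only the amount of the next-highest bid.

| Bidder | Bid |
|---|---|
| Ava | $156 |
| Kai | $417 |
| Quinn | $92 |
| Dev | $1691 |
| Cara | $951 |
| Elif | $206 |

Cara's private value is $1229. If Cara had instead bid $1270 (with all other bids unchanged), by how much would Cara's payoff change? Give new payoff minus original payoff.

$0

The highest bid among the other bidders is $1691; Cara's bid doesn't change that.
Original bid $951: Cara is not highest (top rival bid is $1691); payoff $0.
Alternative bid $1270: Cara is not highest (top rival bid is $1691); payoff $0.
Change in payoff = $0 − ($0) = $0.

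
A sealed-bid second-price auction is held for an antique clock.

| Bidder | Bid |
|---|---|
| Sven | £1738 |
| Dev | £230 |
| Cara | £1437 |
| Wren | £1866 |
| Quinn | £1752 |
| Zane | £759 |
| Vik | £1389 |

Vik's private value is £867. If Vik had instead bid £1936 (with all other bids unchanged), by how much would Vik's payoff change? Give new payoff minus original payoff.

−£999

The highest bid among the other bidders is £1866; Vik's bid doesn't change that.
Original bid £1389: Vik is not highest (top rival bid is £1866); payoff £0.
Alternative bid £1936: Vik is highest, pays the top rival bid £1866; payoff £867 − £1866 = −£999.
Change in payoff = −£999 − (£0) = −£999.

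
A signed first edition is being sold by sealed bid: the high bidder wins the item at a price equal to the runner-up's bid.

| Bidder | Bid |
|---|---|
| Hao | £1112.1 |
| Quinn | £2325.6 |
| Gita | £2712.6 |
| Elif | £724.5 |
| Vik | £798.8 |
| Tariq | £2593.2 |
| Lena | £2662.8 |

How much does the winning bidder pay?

Highest bid: Gita at £2712.6, so Gita wins.
Second-highest bid: Lena at £2662.8 — that is the price the winner pays.

£2662.8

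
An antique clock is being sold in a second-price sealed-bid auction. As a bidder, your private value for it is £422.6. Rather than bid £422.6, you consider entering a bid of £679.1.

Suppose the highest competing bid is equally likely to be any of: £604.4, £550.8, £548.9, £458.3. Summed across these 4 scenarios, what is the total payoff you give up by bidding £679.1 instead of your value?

£472

The deviation costs you only when the competing bid falls strictly between £422.6 and £679.1; elsewhere both bids give the same outcome.
£604.4: truthful payoff £0, deviation payoff −£181.8 → loss £181.8.
£550.8: truthful payoff £0, deviation payoff −£128.2 → loss £128.2.
£548.9: truthful payoff £0, deviation payoff −£126.3 → loss £126.3.
£458.3: truthful payoff £0, deviation payoff −£35.7 → loss £35.7.
Total loss = £181.8 + £128.2 + £126.3 + £35.7 = £472.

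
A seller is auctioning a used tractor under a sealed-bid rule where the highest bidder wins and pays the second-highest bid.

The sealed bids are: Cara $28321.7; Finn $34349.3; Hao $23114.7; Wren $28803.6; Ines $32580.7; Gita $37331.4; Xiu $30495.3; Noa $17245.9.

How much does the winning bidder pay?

$34349.3

Highest bid: Gita at $37331.4, so Gita wins.
Second-highest bid: Finn at $34349.3 — that is the price the winner pays.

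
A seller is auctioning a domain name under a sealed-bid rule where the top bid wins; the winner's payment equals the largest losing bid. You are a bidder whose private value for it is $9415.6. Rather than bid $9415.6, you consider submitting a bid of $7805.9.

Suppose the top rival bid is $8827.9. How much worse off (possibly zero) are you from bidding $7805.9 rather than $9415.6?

$587.7

Bidding your value $9415.6: you win (since $9415.6 > $8827.9) and pay $8827.9. Payoff $587.7.
Bidding $7805.9: you lose. Payoff $0.
The competing bid $8827.9 lies between your shaded bid and your value, so underbidding forfeits an item you could have won at a profitable price.
Loss from deviating = $587.7 − ($0) = $587.7.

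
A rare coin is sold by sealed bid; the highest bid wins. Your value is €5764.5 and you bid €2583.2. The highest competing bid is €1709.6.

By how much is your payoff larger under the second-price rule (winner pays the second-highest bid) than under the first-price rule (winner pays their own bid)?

You have the highest bid, so you win under either rule.
Second-price: pay €1709.6 → payoff €4054.9.
First-price: pay your own bid €2583.2 → payoff €3181.3.
Difference = €4054.9 − (€3181.3) = €873.6.

€873.6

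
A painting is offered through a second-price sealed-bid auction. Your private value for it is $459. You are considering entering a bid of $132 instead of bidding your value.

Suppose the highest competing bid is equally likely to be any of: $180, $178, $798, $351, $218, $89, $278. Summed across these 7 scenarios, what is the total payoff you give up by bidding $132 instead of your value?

$1090

The deviation costs you only when the competing bid falls strictly between $132 and $459; elsewhere both bids give the same outcome.
$180: truthful payoff $279, deviation payoff $0 → loss $279.
$178: truthful payoff $281, deviation payoff $0 → loss $281.
$798: outcomes coincide → loss $0.
$351: truthful payoff $108, deviation payoff $0 → loss $108.
$218: truthful payoff $241, deviation payoff $0 → loss $241.
$89: outcomes coincide → loss $0.
$278: truthful payoff $181, deviation payoff $0 → loss $181.
Total loss = $279 + $281 + $108 + $241 + $181 = $1090.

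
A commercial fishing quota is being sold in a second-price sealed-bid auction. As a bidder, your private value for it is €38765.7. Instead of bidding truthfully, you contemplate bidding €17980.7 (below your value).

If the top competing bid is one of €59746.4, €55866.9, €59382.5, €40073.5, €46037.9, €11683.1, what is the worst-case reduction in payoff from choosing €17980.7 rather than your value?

€59746.4: same outcome either way → loss €0.
€55866.9: same outcome either way → loss €0.
€59382.5: same outcome either way → loss €0.
€40073.5: same outcome either way → loss €0.
€46037.9: same outcome either way → loss €0.
€11683.1: same outcome either way → loss €0.
Maximum loss: €0.

€0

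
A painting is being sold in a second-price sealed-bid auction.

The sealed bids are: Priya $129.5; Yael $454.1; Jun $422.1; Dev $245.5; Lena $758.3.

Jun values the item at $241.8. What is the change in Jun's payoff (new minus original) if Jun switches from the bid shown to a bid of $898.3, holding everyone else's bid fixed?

−$516.5

The highest bid among the other bidders is $758.3; Jun's bid doesn't change that.
Original bid $422.1: Jun is not highest (top rival bid is $758.3); payoff $0.
Alternative bid $898.3: Jun is highest, pays the top rival bid $758.3; payoff $241.8 − $758.3 = −$516.5.
Change in payoff = −$516.5 − ($0) = −$516.5.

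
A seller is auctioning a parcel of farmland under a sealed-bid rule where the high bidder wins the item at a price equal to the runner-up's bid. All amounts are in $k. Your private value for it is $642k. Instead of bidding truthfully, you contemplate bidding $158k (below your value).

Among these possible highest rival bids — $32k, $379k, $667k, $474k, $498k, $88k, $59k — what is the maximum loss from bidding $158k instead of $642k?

$263k

$32k: same outcome either way → loss $0k.
$379k: truthful gives $263k, deviation gives $0k → loss $263k.
$667k: same outcome either way → loss $0k.
$474k: truthful gives $168k, deviation gives $0k → loss $168k.
$498k: truthful gives $144k, deviation gives $0k → loss $144k.
$88k: same outcome either way → loss $0k.
$59k: same outcome either way → loss $0k.
Maximum loss: $263k.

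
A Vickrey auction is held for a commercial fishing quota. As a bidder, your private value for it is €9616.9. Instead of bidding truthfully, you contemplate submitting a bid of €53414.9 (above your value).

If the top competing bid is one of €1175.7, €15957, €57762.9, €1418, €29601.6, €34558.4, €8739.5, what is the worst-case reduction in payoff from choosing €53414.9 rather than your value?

€24941.5

€1175.7: same outcome either way → loss €0.
€15957: truthful gives €0, deviation gives −€6340.1 → loss €6340.1.
€57762.9: same outcome either way → loss €0.
€1418: same outcome either way → loss €0.
€29601.6: truthful gives €0, deviation gives −€19984.7 → loss €19984.7.
€34558.4: truthful gives €0, deviation gives −€24941.5 → loss €24941.5.
€8739.5: same outcome either way → loss €0.
Maximum loss: €24941.5.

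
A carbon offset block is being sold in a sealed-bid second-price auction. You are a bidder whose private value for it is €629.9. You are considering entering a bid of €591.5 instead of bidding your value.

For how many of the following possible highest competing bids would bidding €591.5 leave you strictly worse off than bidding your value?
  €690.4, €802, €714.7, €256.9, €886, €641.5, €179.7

The deviation hurts exactly when the highest competing bid lies strictly between €591.5 and €629.9 — underbidding then forfeits a profitable win.
€690.4: above both → same outcome either way.
€802: above both → same outcome either way.
€714.7: above both → same outcome either way.
€256.9: below both → same outcome either way.
€886: above both → same outcome either way.
€641.5: above both → same outcome either way.
€179.7: below both → same outcome either way.
Count: 0.

0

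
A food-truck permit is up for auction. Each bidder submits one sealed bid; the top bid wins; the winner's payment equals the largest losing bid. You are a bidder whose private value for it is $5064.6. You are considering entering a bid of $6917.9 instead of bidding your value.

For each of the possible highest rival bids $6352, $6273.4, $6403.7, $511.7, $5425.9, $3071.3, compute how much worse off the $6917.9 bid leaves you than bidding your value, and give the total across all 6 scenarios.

The deviation costs you only when the competing bid falls strictly between $5064.6 and $6917.9; elsewhere both bids give the same outcome.
$6352: truthful payoff $0, deviation payoff −$1287.4 → loss $1287.4.
$6273.4: truthful payoff $0, deviation payoff −$1208.8 → loss $1208.8.
$6403.7: truthful payoff $0, deviation payoff −$1339.1 → loss $1339.1.
$511.7: outcomes coincide → loss $0.
$5425.9: truthful payoff $0, deviation payoff −$361.3 → loss $361.3.
$3071.3: outcomes coincide → loss $0.
Total loss = $1287.4 + $1208.8 + $1339.1 + $361.3 = $4196.6.

$4196.6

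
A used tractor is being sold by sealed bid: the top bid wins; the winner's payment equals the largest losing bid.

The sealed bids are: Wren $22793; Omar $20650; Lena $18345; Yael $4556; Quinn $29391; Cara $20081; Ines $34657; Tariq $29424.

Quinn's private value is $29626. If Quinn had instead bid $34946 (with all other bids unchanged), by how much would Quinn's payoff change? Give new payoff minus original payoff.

−$5031

The highest bid among the other bidders is $34657; Quinn's bid doesn't change that.
Original bid $29391: Quinn is not highest (top rival bid is $34657); payoff $0.
Alternative bid $34946: Quinn is highest, pays the top rival bid $34657; payoff $29626 − $34657 = −$5031.
Change in payoff = −$5031 − ($0) = −$5031.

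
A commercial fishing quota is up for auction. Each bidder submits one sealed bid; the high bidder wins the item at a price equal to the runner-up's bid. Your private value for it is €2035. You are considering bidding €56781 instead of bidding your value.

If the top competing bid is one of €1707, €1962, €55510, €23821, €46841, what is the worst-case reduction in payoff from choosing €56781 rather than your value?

€53475

€1707: same outcome either way → loss €0.
€1962: same outcome either way → loss €0.
€55510: truthful gives €0, deviation gives −€53475 → loss €53475.
€23821: truthful gives €0, deviation gives −€21786 → loss €21786.
€46841: truthful gives €0, deviation gives −€44806 → loss €44806.
Maximum loss: €53475.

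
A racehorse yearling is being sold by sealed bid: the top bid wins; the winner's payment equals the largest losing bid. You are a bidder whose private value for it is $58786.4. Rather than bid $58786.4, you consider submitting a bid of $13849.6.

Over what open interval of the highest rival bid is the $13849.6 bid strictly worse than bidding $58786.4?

($13849.6, $58786.4)

If the competing bid is below $13849.6, both bids win at the same price — no difference.
If it is above $58786.4, both bids lose — no difference.
If it lies strictly between $13849.6 and $58786.4, bidding your value wins at a price below your value (positive payoff) while bidding $13849.6 loses (payoff 0).
So the deviation strictly hurts on the open interval ($13849.6, $58786.4).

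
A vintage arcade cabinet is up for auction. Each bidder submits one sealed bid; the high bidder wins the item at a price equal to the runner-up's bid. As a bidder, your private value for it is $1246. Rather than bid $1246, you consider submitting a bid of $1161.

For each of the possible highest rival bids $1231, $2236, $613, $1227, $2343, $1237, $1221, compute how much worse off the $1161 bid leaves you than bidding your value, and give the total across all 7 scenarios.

The deviation costs you only when the competing bid falls strictly between $1161 and $1246; elsewhere both bids give the same outcome.
$1231: truthful payoff $15, deviation payoff $0 → loss $15.
$2236: outcomes coincide → loss $0.
$613: outcomes coincide → loss $0.
$1227: truthful payoff $19, deviation payoff $0 → loss $19.
$2343: outcomes coincide → loss $0.
$1237: truthful payoff $9, deviation payoff $0 → loss $9.
$1221: truthful payoff $25, deviation payoff $0 → loss $25.
Total loss = $15 + $19 + $9 + $25 = $68.

$68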